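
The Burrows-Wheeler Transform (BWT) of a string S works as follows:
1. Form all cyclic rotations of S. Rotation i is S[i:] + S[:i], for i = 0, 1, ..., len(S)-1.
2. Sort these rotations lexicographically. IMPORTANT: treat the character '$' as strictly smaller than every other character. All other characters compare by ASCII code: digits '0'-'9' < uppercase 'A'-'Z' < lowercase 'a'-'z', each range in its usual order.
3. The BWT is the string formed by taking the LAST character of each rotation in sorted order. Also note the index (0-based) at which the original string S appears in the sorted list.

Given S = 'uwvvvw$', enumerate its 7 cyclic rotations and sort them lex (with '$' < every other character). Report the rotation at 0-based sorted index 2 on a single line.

Answer: vvvw$uw

Derivation:
All 7 rotations (rotation i = S[i:]+S[:i]):
  rot[0] = uwvvvw$
  rot[1] = wvvvw$u
  rot[2] = vvvw$uw
  rot[3] = vvw$uwv
  rot[4] = vw$uwvv
  rot[5] = w$uwvvv
  rot[6] = $uwvvvw
Sorted (with $ < everything):
  sorted[0] = $uwvvvw
  sorted[1] = uwvvvw$
  sorted[2] = vvvw$uw
  sorted[3] = vvw$uwv
  sorted[4] = vw$uwvv
  sorted[5] = w$uwvvv
  sorted[6] = wvvvw$u
sorted[2] = vvvw$uw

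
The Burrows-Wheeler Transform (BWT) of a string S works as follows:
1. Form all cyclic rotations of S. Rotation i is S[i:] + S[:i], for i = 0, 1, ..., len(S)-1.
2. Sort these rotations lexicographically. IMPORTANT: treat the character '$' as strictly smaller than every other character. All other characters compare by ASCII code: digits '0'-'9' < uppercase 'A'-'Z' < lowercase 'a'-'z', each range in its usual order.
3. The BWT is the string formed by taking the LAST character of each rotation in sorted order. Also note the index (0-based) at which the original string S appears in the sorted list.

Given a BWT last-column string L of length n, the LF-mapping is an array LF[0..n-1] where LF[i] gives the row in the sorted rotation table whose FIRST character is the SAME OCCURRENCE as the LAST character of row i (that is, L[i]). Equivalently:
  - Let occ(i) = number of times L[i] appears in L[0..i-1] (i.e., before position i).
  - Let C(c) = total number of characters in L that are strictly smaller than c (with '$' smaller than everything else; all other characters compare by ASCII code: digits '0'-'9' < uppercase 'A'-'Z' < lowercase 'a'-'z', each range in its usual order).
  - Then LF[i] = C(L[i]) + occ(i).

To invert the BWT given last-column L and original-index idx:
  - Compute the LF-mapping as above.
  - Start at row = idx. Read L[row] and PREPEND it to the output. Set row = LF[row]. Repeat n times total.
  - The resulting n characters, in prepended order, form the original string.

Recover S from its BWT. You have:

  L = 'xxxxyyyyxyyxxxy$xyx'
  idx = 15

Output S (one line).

Answer: yxyxyyyxyxxyxyxxxx$

Derivation:
LF mapping: 1 2 3 4 11 12 13 14 5 15 16 6 7 8 17 0 9 18 10
Walk LF starting at row 15, prepending L[row]:
  step 1: row=15, L[15]='$', prepend. Next row=LF[15]=0
  step 2: row=0, L[0]='x', prepend. Next row=LF[0]=1
  step 3: row=1, L[1]='x', prepend. Next row=LF[1]=2
  step 4: row=2, L[2]='x', prepend. Next row=LF[2]=3
  step 5: row=3, L[3]='x', prepend. Next row=LF[3]=4
  step 6: row=4, L[4]='y', prepend. Next row=LF[4]=11
  step 7: row=11, L[11]='x', prepend. Next row=LF[11]=6
  step 8: row=6, L[6]='y', prepend. Next row=LF[6]=13
  step 9: row=13, L[13]='x', prepend. Next row=LF[13]=8
  step 10: row=8, L[8]='x', prepend. Next row=LF[8]=5
  step 11: row=5, L[5]='y', prepend. Next row=LF[5]=12
  step 12: row=12, L[12]='x', prepend. Next row=LF[12]=7
  step 13: row=7, L[7]='y', prepend. Next row=LF[7]=14
  step 14: row=14, L[14]='y', prepend. Next row=LF[14]=17
  step 15: row=17, L[17]='y', prepend. Next row=LF[17]=18
  step 16: row=18, L[18]='x', prepend. Next row=LF[18]=10
  step 17: row=10, L[10]='y', prepend. Next row=LF[10]=16
  step 18: row=16, L[16]='x', prepend. Next row=LF[16]=9
  step 19: row=9, L[9]='y', prepend. Next row=LF[9]=15
Reversed output: yxyxyyyxyxxyxyxxxx$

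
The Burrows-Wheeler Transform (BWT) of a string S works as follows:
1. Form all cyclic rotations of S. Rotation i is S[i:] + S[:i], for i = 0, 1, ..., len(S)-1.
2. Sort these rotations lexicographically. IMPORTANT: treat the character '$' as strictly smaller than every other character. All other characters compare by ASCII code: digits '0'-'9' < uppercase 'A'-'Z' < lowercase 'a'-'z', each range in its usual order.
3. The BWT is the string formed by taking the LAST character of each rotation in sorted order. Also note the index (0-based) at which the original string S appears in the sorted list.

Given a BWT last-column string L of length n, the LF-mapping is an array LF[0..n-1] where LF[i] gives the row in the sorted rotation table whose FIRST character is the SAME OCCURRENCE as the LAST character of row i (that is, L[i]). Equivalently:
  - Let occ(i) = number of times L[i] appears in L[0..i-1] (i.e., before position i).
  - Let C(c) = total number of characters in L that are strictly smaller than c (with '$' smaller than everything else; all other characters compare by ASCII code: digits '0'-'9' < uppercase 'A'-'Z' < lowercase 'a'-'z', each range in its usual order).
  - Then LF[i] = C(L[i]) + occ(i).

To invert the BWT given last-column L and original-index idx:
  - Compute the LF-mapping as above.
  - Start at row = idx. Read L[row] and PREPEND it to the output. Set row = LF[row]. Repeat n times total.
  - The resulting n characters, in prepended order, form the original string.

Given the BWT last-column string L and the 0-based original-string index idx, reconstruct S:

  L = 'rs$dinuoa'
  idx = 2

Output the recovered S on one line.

Answer: dinosaur$

Derivation:
LF mapping: 6 7 0 2 3 4 8 5 1
Walk LF starting at row 2, prepending L[row]:
  step 1: row=2, L[2]='$', prepend. Next row=LF[2]=0
  step 2: row=0, L[0]='r', prepend. Next row=LF[0]=6
  step 3: row=6, L[6]='u', prepend. Next row=LF[6]=8
  step 4: row=8, L[8]='a', prepend. Next row=LF[8]=1
  step 5: row=1, L[1]='s', prepend. Next row=LF[1]=7
  step 6: row=7, L[7]='o', prepend. Next row=LF[7]=5
  step 7: row=5, L[5]='n', prepend. Next row=LF[5]=4
  step 8: row=4, L[4]='i', prepend. Next row=LF[4]=3
  step 9: row=3, L[3]='d', prepend. Next row=LF[3]=2
Reversed output: dinosaur$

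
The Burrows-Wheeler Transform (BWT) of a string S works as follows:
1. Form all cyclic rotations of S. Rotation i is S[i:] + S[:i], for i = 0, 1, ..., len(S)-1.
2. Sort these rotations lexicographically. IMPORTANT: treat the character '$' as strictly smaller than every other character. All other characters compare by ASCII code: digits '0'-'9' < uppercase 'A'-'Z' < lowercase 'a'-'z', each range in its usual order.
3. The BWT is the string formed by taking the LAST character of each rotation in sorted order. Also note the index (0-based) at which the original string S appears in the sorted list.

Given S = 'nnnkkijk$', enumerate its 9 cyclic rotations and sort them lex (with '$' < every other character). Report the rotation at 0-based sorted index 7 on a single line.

All 9 rotations (rotation i = S[i:]+S[:i]):
  rot[0] = nnnkkijk$
  rot[1] = nnkkijk$n
  rot[2] = nkkijk$nn
  rot[3] = kkijk$nnn
  rot[4] = kijk$nnnk
  rot[5] = ijk$nnnkk
  rot[6] = jk$nnnkki
  rot[7] = k$nnnkkij
  rot[8] = $nnnkkijk
Sorted (with $ < everything):
  sorted[0] = $nnnkkijk
  sorted[1] = ijk$nnnkk
  sorted[2] = jk$nnnkki
  sorted[3] = k$nnnkkij
  sorted[4] = kijk$nnnk
  sorted[5] = kkijk$nnn
  sorted[6] = nkkijk$nn
  sorted[7] = nnkkijk$n
  sorted[8] = nnnkkijk$
sorted[7] = nnkkijk$n

Answer: nnkkijk$n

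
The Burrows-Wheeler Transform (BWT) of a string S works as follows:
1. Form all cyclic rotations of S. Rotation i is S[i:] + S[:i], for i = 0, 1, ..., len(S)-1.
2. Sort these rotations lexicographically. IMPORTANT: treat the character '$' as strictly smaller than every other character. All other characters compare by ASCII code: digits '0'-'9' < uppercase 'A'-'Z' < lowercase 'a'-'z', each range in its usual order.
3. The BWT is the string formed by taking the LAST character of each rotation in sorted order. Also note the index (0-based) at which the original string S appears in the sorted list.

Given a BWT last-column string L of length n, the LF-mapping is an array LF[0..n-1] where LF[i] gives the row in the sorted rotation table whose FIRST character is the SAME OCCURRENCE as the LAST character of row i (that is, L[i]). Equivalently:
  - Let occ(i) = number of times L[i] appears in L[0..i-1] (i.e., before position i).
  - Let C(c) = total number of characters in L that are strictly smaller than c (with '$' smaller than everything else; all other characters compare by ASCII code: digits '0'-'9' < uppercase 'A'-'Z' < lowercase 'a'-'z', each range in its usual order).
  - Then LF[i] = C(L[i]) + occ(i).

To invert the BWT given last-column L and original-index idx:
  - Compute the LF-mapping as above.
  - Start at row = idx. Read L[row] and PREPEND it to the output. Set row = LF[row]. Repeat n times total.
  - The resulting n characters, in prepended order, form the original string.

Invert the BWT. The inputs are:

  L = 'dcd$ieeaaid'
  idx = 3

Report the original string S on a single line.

Answer: caedaediid$

Derivation:
LF mapping: 4 3 5 0 9 7 8 1 2 10 6
Walk LF starting at row 3, prepending L[row]:
  step 1: row=3, L[3]='$', prepend. Next row=LF[3]=0
  step 2: row=0, L[0]='d', prepend. Next row=LF[0]=4
  step 3: row=4, L[4]='i', prepend. Next row=LF[4]=9
  step 4: row=9, L[9]='i', prepend. Next row=LF[9]=10
  step 5: row=10, L[10]='d', prepend. Next row=LF[10]=6
  step 6: row=6, L[6]='e', prepend. Next row=LF[6]=8
  step 7: row=8, L[8]='a', prepend. Next row=LF[8]=2
  step 8: row=2, L[2]='d', prepend. Next row=LF[2]=5
  step 9: row=5, L[5]='e', prepend. Next row=LF[5]=7
  step 10: row=7, L[7]='a', prepend. Next row=LF[7]=1
  step 11: row=1, L[1]='c', prepend. Next row=LF[1]=3
Reversed output: caedaediid$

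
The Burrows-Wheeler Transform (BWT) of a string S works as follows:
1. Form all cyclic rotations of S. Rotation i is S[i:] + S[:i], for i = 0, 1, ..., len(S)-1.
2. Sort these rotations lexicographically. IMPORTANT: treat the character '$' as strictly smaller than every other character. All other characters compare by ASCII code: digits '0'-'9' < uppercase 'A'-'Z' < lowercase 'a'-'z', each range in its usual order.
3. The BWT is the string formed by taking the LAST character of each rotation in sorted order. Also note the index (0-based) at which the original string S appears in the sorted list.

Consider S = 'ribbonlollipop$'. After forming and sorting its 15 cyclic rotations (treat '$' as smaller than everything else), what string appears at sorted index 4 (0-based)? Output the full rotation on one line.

Answer: ipop$ribbonloll

Derivation:
All 15 rotations (rotation i = S[i:]+S[:i]):
  rot[0] = ribbonlollipop$
  rot[1] = ibbonlollipop$r
  rot[2] = bbonlollipop$ri
  rot[3] = bonlollipop$rib
  rot[4] = onlollipop$ribb
  rot[5] = nlollipop$ribbo
  rot[6] = lollipop$ribbon
  rot[7] = ollipop$ribbonl
  rot[8] = llipop$ribbonlo
  rot[9] = lipop$ribbonlol
  rot[10] = ipop$ribbonloll
  rot[11] = pop$ribbonlolli
  rot[12] = op$ribbonlollip
  rot[13] = p$ribbonlollipo
  rot[14] = $ribbonlollipop
Sorted (with $ < everything):
  sorted[0] = $ribbonlollipop
  sorted[1] = bbonlollipop$ri
  sorted[2] = bonlollipop$rib
  sorted[3] = ibbonlollipop$r
  sorted[4] = ipop$ribbonloll
  sorted[5] = lipop$ribbonlol
  sorted[6] = llipop$ribbonlo
  sorted[7] = lollipop$ribbon
  sorted[8] = nlollipop$ribbo
  sorted[9] = ollipop$ribbonl
  sorted[10] = onlollipop$ribb
  sorted[11] = op$ribbonlollip
  sorted[12] = p$ribbonlollipo
  sorted[13] = pop$ribbonlolli
  sorted[14] = ribbonlollipop$
sorted[4] = ipop$ribbonloll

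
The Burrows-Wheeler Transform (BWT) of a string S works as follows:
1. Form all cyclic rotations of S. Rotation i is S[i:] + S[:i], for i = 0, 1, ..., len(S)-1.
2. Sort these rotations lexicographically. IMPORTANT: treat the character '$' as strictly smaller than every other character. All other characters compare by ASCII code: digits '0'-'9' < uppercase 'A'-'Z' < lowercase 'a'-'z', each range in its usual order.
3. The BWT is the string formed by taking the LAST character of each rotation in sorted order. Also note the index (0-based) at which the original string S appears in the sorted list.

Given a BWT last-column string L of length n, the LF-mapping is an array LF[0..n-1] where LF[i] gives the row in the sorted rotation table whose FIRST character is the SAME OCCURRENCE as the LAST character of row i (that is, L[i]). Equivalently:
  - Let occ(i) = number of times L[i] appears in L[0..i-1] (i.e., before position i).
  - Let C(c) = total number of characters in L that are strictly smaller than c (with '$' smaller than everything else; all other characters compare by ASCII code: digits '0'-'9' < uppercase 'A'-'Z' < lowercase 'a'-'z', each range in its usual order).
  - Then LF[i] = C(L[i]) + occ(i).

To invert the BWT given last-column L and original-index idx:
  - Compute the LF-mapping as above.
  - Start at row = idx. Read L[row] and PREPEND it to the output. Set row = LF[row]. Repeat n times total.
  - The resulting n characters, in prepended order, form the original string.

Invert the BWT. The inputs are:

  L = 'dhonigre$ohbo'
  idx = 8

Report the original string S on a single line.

Answer: neighborhood$

Derivation:
LF mapping: 2 5 9 8 7 4 12 3 0 10 6 1 11
Walk LF starting at row 8, prepending L[row]:
  step 1: row=8, L[8]='$', prepend. Next row=LF[8]=0
  step 2: row=0, L[0]='d', prepend. Next row=LF[0]=2
  step 3: row=2, L[2]='o', prepend. Next row=LF[2]=9
  step 4: row=9, L[9]='o', prepend. Next row=LF[9]=10
  step 5: row=10, L[10]='h', prepend. Next row=LF[10]=6
  step 6: row=6, L[6]='r', prepend. Next row=LF[6]=12
  step 7: row=12, L[12]='o', prepend. Next row=LF[12]=11
  step 8: row=11, L[11]='b', prepend. Next row=LF[11]=1
  step 9: row=1, L[1]='h', prepend. Next row=LF[1]=5
  step 10: row=5, L[5]='g', prepend. Next row=LF[5]=4
  step 11: row=4, L[4]='i', prepend. Next row=LF[4]=7
  step 12: row=7, L[7]='e', prepend. Next row=LF[7]=3
  step 13: row=3, L[3]='n', prepend. Next row=LF[3]=8
Reversed output: neighborhood$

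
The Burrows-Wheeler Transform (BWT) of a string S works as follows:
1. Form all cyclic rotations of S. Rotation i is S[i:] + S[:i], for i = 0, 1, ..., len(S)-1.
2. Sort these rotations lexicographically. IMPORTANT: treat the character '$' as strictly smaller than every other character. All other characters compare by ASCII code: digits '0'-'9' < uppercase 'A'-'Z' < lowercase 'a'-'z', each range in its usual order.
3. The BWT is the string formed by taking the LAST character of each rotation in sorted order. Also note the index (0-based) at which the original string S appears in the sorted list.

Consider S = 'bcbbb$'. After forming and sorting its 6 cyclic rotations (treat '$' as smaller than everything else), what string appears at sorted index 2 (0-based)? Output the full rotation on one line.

Answer: bb$bcb

Derivation:
All 6 rotations (rotation i = S[i:]+S[:i]):
  rot[0] = bcbbb$
  rot[1] = cbbb$b
  rot[2] = bbb$bc
  rot[3] = bb$bcb
  rot[4] = b$bcbb
  rot[5] = $bcbbb
Sorted (with $ < everything):
  sorted[0] = $bcbbb
  sorted[1] = b$bcbb
  sorted[2] = bb$bcb
  sorted[3] = bbb$bc
  sorted[4] = bcbbb$
  sorted[5] = cbbb$b
sorted[2] = bb$bcb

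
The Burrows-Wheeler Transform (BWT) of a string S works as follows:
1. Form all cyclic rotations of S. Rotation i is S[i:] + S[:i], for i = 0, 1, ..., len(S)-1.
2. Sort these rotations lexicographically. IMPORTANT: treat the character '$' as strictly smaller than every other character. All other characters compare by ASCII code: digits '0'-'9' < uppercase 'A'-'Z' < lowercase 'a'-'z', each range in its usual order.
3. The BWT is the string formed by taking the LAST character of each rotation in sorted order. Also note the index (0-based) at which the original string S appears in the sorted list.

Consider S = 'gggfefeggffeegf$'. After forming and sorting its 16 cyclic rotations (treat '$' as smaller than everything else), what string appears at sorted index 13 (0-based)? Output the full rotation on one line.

All 16 rotations (rotation i = S[i:]+S[:i]):
  rot[0] = gggfefeggffeegf$
  rot[1] = ggfefeggffeegf$g
  rot[2] = gfefeggffeegf$gg
  rot[3] = fefeggffeegf$ggg
  rot[4] = efeggffeegf$gggf
  rot[5] = feggffeegf$gggfe
  rot[6] = eggffeegf$gggfef
  rot[7] = ggffeegf$gggfefe
  rot[8] = gffeegf$gggfefeg
  rot[9] = ffeegf$gggfefegg
  rot[10] = feegf$gggfefeggf
  rot[11] = eegf$gggfefeggff
  rot[12] = egf$gggfefeggffe
  rot[13] = gf$gggfefeggffee
  rot[14] = f$gggfefeggffeeg
  rot[15] = $gggfefeggffeegf
Sorted (with $ < everything):
  sorted[0] = $gggfefeggffeegf
  sorted[1] = eegf$gggfefeggff
  sorted[2] = efeggffeegf$gggf
  sorted[3] = egf$gggfefeggffe
  sorted[4] = eggffeegf$gggfef
  sorted[5] = f$gggfefeggffeeg
  sorted[6] = feegf$gggfefeggf
  sorted[7] = fefeggffeegf$ggg
  sorted[8] = feggffeegf$gggfe
  sorted[9] = ffeegf$gggfefegg
  sorted[10] = gf$gggfefeggffee
  sorted[11] = gfefeggffeegf$gg
  sorted[12] = gffeegf$gggfefeg
  sorted[13] = ggfefeggffeegf$g
  sorted[14] = ggffeegf$gggfefe
  sorted[15] = gggfefeggffeegf$
sorted[13] = ggfefeggffeegf$g

Answer: ggfefeggffeegf$g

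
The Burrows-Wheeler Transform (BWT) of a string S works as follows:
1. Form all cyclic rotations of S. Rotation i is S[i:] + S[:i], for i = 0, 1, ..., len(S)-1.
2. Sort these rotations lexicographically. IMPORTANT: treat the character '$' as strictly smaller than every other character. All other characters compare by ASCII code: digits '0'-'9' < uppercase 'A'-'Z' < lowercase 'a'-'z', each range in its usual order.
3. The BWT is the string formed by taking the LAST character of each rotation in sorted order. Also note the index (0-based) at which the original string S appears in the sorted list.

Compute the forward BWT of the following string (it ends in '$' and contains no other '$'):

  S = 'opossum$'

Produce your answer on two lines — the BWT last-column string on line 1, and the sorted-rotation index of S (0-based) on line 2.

All 8 rotations (rotation i = S[i:]+S[:i]):
  rot[0] = opossum$
  rot[1] = possum$o
  rot[2] = ossum$op
  rot[3] = ssum$opo
  rot[4] = sum$opos
  rot[5] = um$oposs
  rot[6] = m$opossu
  rot[7] = $opossum
Sorted (with $ < everything):
  sorted[0] = $opossum  (last char: 'm')
  sorted[1] = m$opossu  (last char: 'u')
  sorted[2] = opossum$  (last char: '$')
  sorted[3] = ossum$op  (last char: 'p')
  sorted[4] = possum$o  (last char: 'o')
  sorted[5] = ssum$opo  (last char: 'o')
  sorted[6] = sum$opos  (last char: 's')
  sorted[7] = um$oposs  (last char: 's')
Last column: mu$pooss
Original string S is at sorted index 2

Answer: mu$pooss
2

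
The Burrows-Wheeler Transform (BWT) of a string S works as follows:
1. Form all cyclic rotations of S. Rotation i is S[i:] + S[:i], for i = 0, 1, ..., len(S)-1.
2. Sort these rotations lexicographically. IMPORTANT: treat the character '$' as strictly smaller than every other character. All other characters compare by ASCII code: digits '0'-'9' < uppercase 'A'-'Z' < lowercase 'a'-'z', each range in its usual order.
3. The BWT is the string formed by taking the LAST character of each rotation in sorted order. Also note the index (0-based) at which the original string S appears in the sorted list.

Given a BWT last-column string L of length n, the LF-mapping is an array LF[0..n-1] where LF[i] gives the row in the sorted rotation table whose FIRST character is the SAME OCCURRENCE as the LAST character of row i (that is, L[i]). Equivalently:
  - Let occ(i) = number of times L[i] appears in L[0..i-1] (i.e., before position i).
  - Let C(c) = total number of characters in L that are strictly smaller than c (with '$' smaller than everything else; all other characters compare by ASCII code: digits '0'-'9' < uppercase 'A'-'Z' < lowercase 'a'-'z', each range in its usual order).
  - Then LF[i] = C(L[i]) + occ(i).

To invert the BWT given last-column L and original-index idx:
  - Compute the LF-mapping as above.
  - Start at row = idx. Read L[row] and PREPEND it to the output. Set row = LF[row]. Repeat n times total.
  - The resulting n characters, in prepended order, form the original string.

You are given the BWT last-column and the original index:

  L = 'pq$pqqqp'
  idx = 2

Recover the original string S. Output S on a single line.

Answer: ppqqqqp$

Derivation:
LF mapping: 1 4 0 2 5 6 7 3
Walk LF starting at row 2, prepending L[row]:
  step 1: row=2, L[2]='$', prepend. Next row=LF[2]=0
  step 2: row=0, L[0]='p', prepend. Next row=LF[0]=1
  step 3: row=1, L[1]='q', prepend. Next row=LF[1]=4
  step 4: row=4, L[4]='q', prepend. Next row=LF[4]=5
  step 5: row=5, L[5]='q', prepend. Next row=LF[5]=6
  step 6: row=6, L[6]='q', prepend. Next row=LF[6]=7
  step 7: row=7, L[7]='p', prepend. Next row=LF[7]=3
  step 8: row=3, L[3]='p', prepend. Next row=LF[3]=2
Reversed output: ppqqqqp$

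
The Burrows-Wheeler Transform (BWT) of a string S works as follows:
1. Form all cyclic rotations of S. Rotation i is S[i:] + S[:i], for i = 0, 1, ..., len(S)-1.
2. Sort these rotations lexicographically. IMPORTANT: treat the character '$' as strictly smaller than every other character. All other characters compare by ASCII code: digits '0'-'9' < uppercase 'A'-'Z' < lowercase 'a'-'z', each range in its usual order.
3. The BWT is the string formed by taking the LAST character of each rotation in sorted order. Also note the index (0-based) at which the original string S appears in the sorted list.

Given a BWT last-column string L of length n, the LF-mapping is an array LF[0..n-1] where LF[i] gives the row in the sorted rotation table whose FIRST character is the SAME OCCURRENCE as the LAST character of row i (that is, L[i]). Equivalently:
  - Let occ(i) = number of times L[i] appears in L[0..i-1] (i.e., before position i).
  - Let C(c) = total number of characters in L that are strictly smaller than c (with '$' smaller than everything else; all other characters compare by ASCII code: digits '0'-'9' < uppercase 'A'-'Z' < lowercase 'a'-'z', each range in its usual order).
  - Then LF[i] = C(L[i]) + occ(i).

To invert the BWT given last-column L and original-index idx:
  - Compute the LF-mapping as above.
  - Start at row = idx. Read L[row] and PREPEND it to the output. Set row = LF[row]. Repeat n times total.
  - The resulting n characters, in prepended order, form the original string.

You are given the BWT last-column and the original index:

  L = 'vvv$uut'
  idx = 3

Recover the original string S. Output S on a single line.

LF mapping: 4 5 6 0 2 3 1
Walk LF starting at row 3, prepending L[row]:
  step 1: row=3, L[3]='$', prepend. Next row=LF[3]=0
  step 2: row=0, L[0]='v', prepend. Next row=LF[0]=4
  step 3: row=4, L[4]='u', prepend. Next row=LF[4]=2
  step 4: row=2, L[2]='v', prepend. Next row=LF[2]=6
  step 5: row=6, L[6]='t', prepend. Next row=LF[6]=1
  step 6: row=1, L[1]='v', prepend. Next row=LF[1]=5
  step 7: row=5, L[5]='u', prepend. Next row=LF[5]=3
Reversed output: uvtvuv$

Answer: uvtvuv$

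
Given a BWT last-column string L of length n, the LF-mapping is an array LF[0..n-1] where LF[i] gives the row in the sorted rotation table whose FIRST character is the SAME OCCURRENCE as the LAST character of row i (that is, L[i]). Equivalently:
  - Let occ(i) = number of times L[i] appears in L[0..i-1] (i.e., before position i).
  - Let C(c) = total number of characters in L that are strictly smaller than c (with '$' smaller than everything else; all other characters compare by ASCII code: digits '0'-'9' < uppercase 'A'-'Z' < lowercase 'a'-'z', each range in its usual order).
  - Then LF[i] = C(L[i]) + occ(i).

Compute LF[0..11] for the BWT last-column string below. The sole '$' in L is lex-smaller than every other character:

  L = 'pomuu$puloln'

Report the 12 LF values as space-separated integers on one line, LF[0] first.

Char counts: '$':1, 'l':2, 'm':1, 'n':1, 'o':2, 'p':2, 'u':3
C (first-col start): C('$')=0, C('l')=1, C('m')=3, C('n')=4, C('o')=5, C('p')=7, C('u')=9
L[0]='p': occ=0, LF[0]=C('p')+0=7+0=7
L[1]='o': occ=0, LF[1]=C('o')+0=5+0=5
L[2]='m': occ=0, LF[2]=C('m')+0=3+0=3
L[3]='u': occ=0, LF[3]=C('u')+0=9+0=9
L[4]='u': occ=1, LF[4]=C('u')+1=9+1=10
L[5]='$': occ=0, LF[5]=C('$')+0=0+0=0
L[6]='p': occ=1, LF[6]=C('p')+1=7+1=8
L[7]='u': occ=2, LF[7]=C('u')+2=9+2=11
L[8]='l': occ=0, LF[8]=C('l')+0=1+0=1
L[9]='o': occ=1, LF[9]=C('o')+1=5+1=6
L[10]='l': occ=1, LF[10]=C('l')+1=1+1=2
L[11]='n': occ=0, LF[11]=C('n')+0=4+0=4

Answer: 7 5 3 9 10 0 8 11 1 6 2 4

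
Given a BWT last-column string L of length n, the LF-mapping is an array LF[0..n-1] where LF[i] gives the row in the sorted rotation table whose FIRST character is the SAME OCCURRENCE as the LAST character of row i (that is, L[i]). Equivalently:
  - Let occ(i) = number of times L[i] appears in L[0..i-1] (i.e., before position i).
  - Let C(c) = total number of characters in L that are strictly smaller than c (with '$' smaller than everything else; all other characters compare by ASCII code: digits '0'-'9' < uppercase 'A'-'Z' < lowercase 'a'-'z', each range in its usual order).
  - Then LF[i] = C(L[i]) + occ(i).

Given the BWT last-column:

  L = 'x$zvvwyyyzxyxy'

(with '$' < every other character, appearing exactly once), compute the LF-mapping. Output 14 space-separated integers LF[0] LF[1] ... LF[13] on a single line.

Answer: 4 0 12 1 2 3 7 8 9 13 5 10 6 11

Derivation:
Char counts: '$':1, 'v':2, 'w':1, 'x':3, 'y':5, 'z':2
C (first-col start): C('$')=0, C('v')=1, C('w')=3, C('x')=4, C('y')=7, C('z')=12
L[0]='x': occ=0, LF[0]=C('x')+0=4+0=4
L[1]='$': occ=0, LF[1]=C('$')+0=0+0=0
L[2]='z': occ=0, LF[2]=C('z')+0=12+0=12
L[3]='v': occ=0, LF[3]=C('v')+0=1+0=1
L[4]='v': occ=1, LF[4]=C('v')+1=1+1=2
L[5]='w': occ=0, LF[5]=C('w')+0=3+0=3
L[6]='y': occ=0, LF[6]=C('y')+0=7+0=7
L[7]='y': occ=1, LF[7]=C('y')+1=7+1=8
L[8]='y': occ=2, LF[8]=C('y')+2=7+2=9
L[9]='z': occ=1, LF[9]=C('z')+1=12+1=13
L[10]='x': occ=1, LF[10]=C('x')+1=4+1=5
L[11]='y': occ=3, LF[11]=C('y')+3=7+3=10
L[12]='x': occ=2, LF[12]=C('x')+2=4+2=6
L[13]='y': occ=4, LF[13]=C('y')+4=7+4=11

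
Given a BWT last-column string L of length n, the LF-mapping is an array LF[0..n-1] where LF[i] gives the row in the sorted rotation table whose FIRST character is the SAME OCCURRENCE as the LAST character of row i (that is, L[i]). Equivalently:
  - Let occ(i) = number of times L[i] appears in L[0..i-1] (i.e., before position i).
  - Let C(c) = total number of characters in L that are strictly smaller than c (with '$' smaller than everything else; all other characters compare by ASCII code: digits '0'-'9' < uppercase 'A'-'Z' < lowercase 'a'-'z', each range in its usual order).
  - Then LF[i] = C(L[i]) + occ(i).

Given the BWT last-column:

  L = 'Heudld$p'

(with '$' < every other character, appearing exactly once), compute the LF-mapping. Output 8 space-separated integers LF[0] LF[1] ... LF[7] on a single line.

Char counts: '$':1, 'H':1, 'd':2, 'e':1, 'l':1, 'p':1, 'u':1
C (first-col start): C('$')=0, C('H')=1, C('d')=2, C('e')=4, C('l')=5, C('p')=6, C('u')=7
L[0]='H': occ=0, LF[0]=C('H')+0=1+0=1
L[1]='e': occ=0, LF[1]=C('e')+0=4+0=4
L[2]='u': occ=0, LF[2]=C('u')+0=7+0=7
L[3]='d': occ=0, LF[3]=C('d')+0=2+0=2
L[4]='l': occ=0, LF[4]=C('l')+0=5+0=5
L[5]='d': occ=1, LF[5]=C('d')+1=2+1=3
L[6]='$': occ=0, LF[6]=C('$')+0=0+0=0
L[7]='p': occ=0, LF[7]=C('p')+0=6+0=6

Answer: 1 4 7 2 5 3 0 6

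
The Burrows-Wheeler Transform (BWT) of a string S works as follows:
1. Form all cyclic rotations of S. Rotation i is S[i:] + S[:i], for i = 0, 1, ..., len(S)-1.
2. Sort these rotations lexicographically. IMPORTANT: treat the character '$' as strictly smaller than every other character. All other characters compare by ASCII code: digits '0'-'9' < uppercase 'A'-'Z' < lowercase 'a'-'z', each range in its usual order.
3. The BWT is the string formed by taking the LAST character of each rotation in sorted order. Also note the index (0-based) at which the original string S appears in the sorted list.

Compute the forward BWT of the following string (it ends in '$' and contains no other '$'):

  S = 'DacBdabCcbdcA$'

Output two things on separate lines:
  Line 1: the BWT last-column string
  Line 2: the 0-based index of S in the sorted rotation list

Answer: Accb$dDacdaCBb
4

Derivation:
All 14 rotations (rotation i = S[i:]+S[:i]):
  rot[0] = DacBdabCcbdcA$
  rot[1] = acBdabCcbdcA$D
  rot[2] = cBdabCcbdcA$Da
  rot[3] = BdabCcbdcA$Dac
  rot[4] = dabCcbdcA$DacB
  rot[5] = abCcbdcA$DacBd
  rot[6] = bCcbdcA$DacBda
  rot[7] = CcbdcA$DacBdab
  rot[8] = cbdcA$DacBdabC
  rot[9] = bdcA$DacBdabCc
  rot[10] = dcA$DacBdabCcb
  rot[11] = cA$DacBdabCcbd
  rot[12] = A$DacBdabCcbdc
  rot[13] = $DacBdabCcbdcA
Sorted (with $ < everything):
  sorted[0] = $DacBdabCcbdcA  (last char: 'A')
  sorted[1] = A$DacBdabCcbdc  (last char: 'c')
  sorted[2] = BdabCcbdcA$Dac  (last char: 'c')
  sorted[3] = CcbdcA$DacBdab  (last char: 'b')
  sorted[4] = DacBdabCcbdcA$  (last char: '$')
  sorted[5] = abCcbdcA$DacBd  (last char: 'd')
  sorted[6] = acBdabCcbdcA$D  (last char: 'D')
  sorted[7] = bCcbdcA$DacBda  (last char: 'a')
  sorted[8] = bdcA$DacBdabCc  (last char: 'c')
  sorted[9] = cA$DacBdabCcbd  (last char: 'd')
  sorted[10] = cBdabCcbdcA$Da  (last char: 'a')
  sorted[11] = cbdcA$DacBdabC  (last char: 'C')
  sorted[12] = dabCcbdcA$DacB  (last char: 'B')
  sorted[13] = dcA$DacBdabCcb  (last char: 'b')
Last column: Accb$dDacdaCBb
Original string S is at sorted index 4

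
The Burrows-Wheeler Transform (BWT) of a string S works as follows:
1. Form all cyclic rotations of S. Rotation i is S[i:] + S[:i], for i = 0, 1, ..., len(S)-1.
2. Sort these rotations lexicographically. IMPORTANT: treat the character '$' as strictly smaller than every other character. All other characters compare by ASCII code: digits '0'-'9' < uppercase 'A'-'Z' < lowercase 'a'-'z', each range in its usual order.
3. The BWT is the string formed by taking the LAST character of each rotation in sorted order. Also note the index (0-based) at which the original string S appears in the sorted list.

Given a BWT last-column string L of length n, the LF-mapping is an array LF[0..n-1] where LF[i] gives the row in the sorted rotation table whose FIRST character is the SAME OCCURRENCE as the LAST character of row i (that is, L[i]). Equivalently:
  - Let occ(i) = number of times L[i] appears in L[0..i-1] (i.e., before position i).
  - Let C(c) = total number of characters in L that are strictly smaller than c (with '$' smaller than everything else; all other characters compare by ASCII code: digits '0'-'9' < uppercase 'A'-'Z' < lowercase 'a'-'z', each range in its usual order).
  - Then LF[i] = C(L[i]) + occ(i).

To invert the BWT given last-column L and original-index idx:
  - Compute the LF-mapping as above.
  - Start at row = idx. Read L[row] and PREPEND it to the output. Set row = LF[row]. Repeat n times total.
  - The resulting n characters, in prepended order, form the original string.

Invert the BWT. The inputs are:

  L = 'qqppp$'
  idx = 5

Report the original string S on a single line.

Answer: qpppq$

Derivation:
LF mapping: 4 5 1 2 3 0
Walk LF starting at row 5, prepending L[row]:
  step 1: row=5, L[5]='$', prepend. Next row=LF[5]=0
  step 2: row=0, L[0]='q', prepend. Next row=LF[0]=4
  step 3: row=4, L[4]='p', prepend. Next row=LF[4]=3
  step 4: row=3, L[3]='p', prepend. Next row=LF[3]=2
  step 5: row=2, L[2]='p', prepend. Next row=LF[2]=1
  step 6: row=1, L[1]='q', prepend. Next row=LF[1]=5
Reversed output: qpppq$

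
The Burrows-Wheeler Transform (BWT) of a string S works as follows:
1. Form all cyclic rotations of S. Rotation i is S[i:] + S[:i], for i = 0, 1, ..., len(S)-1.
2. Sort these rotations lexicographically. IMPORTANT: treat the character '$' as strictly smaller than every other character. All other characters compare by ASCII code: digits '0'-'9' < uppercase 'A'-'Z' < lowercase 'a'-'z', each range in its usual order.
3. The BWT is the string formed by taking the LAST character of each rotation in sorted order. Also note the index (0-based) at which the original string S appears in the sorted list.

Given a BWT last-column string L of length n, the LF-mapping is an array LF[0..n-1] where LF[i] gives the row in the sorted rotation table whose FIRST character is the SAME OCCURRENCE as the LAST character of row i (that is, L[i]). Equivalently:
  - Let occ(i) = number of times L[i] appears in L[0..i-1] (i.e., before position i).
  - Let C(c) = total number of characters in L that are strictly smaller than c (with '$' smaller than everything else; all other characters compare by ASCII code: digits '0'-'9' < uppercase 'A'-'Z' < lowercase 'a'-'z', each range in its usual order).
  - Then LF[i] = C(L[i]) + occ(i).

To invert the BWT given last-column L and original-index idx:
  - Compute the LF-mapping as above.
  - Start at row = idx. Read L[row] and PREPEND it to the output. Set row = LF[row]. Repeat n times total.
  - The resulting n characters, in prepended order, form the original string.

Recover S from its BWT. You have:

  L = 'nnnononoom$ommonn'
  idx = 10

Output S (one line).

Answer: noonnmonmnoomonn$

Derivation:
LF mapping: 4 5 6 11 7 12 8 13 14 1 0 15 2 3 16 9 10
Walk LF starting at row 10, prepending L[row]:
  step 1: row=10, L[10]='$', prepend. Next row=LF[10]=0
  step 2: row=0, L[0]='n', prepend. Next row=LF[0]=4
  step 3: row=4, L[4]='n', prepend. Next row=LF[4]=7
  step 4: row=7, L[7]='o', prepend. Next row=LF[7]=13
  step 5: row=13, L[13]='m', prepend. Next row=LF[13]=3
  step 6: row=3, L[3]='o', prepend. Next row=LF[3]=11
  step 7: row=11, L[11]='o', prepend. Next row=LF[11]=15
  step 8: row=15, L[15]='n', prepend. Next row=LF[15]=9
  step 9: row=9, L[9]='m', prepend. Next row=LF[9]=1
  step 10: row=1, L[1]='n', prepend. Next row=LF[1]=5
  step 11: row=5, L[5]='o', prepend. Next row=LF[5]=12
  step 12: row=12, L[12]='m', prepend. Next row=LF[12]=2
  step 13: row=2, L[2]='n', prepend. Next row=LF[2]=6
  step 14: row=6, L[6]='n', prepend. Next row=LF[6]=8
  step 15: row=8, L[8]='o', prepend. Next row=LF[8]=14
  step 16: row=14, L[14]='o', prepend. Next row=LF[14]=16
  step 17: row=16, L[16]='n', prepend. Next row=LF[16]=10
Reversed output: noonnmonmnoomonn$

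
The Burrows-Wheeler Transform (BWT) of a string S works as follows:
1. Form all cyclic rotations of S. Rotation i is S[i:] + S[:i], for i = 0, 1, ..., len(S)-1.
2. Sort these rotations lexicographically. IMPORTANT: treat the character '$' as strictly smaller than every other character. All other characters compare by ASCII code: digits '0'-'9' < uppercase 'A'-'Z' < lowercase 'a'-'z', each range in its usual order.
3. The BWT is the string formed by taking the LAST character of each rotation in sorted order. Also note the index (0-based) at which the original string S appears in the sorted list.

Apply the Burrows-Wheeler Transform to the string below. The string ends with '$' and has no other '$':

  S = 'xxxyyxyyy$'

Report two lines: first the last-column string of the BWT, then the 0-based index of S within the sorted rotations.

Answer: y$xxyyyyxx
1

Derivation:
All 10 rotations (rotation i = S[i:]+S[:i]):
  rot[0] = xxxyyxyyy$
  rot[1] = xxyyxyyy$x
  rot[2] = xyyxyyy$xx
  rot[3] = yyxyyy$xxx
  rot[4] = yxyyy$xxxy
  rot[5] = xyyy$xxxyy
  rot[6] = yyy$xxxyyx
  rot[7] = yy$xxxyyxy
  rot[8] = y$xxxyyxyy
  rot[9] = $xxxyyxyyy
Sorted (with $ < everything):
  sorted[0] = $xxxyyxyyy  (last char: 'y')
  sorted[1] = xxxyyxyyy$  (last char: '$')
  sorted[2] = xxyyxyyy$x  (last char: 'x')
  sorted[3] = xyyxyyy$xx  (last char: 'x')
  sorted[4] = xyyy$xxxyy  (last char: 'y')
  sorted[5] = y$xxxyyxyy  (last char: 'y')
  sorted[6] = yxyyy$xxxy  (last char: 'y')
  sorted[7] = yy$xxxyyxy  (last char: 'y')
  sorted[8] = yyxyyy$xxx  (last char: 'x')
  sorted[9] = yyy$xxxyyx  (last char: 'x')
Last column: y$xxyyyyxx
Original string S is at sorted index 1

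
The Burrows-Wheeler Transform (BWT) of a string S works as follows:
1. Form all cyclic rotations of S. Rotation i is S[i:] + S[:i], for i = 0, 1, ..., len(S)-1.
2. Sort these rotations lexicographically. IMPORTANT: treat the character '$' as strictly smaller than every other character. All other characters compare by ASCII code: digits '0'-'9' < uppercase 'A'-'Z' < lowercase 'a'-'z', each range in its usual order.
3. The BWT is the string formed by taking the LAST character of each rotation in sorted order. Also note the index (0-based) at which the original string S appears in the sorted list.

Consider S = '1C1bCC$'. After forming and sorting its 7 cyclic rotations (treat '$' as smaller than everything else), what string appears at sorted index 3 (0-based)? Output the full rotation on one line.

All 7 rotations (rotation i = S[i:]+S[:i]):
  rot[0] = 1C1bCC$
  rot[1] = C1bCC$1
  rot[2] = 1bCC$1C
  rot[3] = bCC$1C1
  rot[4] = CC$1C1b
  rot[5] = C$1C1bC
  rot[6] = $1C1bCC
Sorted (with $ < everything):
  sorted[0] = $1C1bCC
  sorted[1] = 1C1bCC$
  sorted[2] = 1bCC$1C
  sorted[3] = C$1C1bC
  sorted[4] = C1bCC$1
  sorted[5] = CC$1C1b
  sorted[6] = bCC$1C1
sorted[3] = C$1C1bC

Answer: C$1C1bC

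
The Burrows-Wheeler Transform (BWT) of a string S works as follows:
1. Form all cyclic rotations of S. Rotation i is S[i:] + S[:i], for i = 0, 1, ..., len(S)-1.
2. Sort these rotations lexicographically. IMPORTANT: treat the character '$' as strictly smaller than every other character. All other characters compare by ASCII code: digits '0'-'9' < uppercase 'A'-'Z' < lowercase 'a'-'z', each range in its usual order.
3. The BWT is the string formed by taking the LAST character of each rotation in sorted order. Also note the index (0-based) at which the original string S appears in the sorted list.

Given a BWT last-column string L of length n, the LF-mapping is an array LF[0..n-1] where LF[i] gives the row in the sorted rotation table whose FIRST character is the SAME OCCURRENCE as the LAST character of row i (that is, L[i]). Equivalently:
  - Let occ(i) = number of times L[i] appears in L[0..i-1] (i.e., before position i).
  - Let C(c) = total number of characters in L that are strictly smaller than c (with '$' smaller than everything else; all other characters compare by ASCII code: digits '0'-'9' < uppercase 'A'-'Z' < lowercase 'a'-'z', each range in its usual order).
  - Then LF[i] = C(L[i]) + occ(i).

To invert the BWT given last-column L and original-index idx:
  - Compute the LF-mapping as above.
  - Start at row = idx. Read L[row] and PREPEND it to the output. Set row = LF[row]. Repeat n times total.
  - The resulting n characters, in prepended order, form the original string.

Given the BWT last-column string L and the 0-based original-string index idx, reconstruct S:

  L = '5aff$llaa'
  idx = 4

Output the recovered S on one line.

Answer: alfalfa5$

Derivation:
LF mapping: 1 2 5 6 0 7 8 3 4
Walk LF starting at row 4, prepending L[row]:
  step 1: row=4, L[4]='$', prepend. Next row=LF[4]=0
  step 2: row=0, L[0]='5', prepend. Next row=LF[0]=1
  step 3: row=1, L[1]='a', prepend. Next row=LF[1]=2
  step 4: row=2, L[2]='f', prepend. Next row=LF[2]=5
  step 5: row=5, L[5]='l', prepend. Next row=LF[5]=7
  step 6: row=7, L[7]='a', prepend. Next row=LF[7]=3
  step 7: row=3, L[3]='f', prepend. Next row=LF[3]=6
  step 8: row=6, L[6]='l', prepend. Next row=LF[6]=8
  step 9: row=8, L[8]='a', prepend. Next row=LF[8]=4
Reversed output: alfalfa5$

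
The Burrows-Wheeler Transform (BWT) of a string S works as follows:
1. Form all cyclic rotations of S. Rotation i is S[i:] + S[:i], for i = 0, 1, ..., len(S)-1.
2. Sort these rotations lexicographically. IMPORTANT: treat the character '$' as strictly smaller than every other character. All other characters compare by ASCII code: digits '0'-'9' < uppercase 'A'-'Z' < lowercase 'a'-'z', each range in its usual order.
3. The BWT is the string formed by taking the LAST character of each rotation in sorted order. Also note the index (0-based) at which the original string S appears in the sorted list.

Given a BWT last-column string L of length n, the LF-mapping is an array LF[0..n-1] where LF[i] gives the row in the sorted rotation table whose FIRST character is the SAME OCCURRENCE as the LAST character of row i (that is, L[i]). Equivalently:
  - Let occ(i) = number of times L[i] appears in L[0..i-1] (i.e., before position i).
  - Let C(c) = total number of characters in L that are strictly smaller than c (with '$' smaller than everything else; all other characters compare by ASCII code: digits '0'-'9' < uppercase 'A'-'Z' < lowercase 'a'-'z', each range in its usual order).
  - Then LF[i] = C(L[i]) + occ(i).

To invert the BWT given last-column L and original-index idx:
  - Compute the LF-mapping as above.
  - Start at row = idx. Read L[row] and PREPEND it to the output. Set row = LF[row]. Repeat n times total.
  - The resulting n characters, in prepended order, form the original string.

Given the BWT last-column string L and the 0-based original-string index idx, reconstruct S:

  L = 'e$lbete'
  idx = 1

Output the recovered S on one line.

Answer: beetle$

Derivation:
LF mapping: 2 0 5 1 3 6 4
Walk LF starting at row 1, prepending L[row]:
  step 1: row=1, L[1]='$', prepend. Next row=LF[1]=0
  step 2: row=0, L[0]='e', prepend. Next row=LF[0]=2
  step 3: row=2, L[2]='l', prepend. Next row=LF[2]=5
  step 4: row=5, L[5]='t', prepend. Next row=LF[5]=6
  step 5: row=6, L[6]='e', prepend. Next row=LF[6]=4
  step 6: row=4, L[4]='e', prepend. Next row=LF[4]=3
  step 7: row=3, L[3]='b', prepend. Next row=LF[3]=1
Reversed output: beetle$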